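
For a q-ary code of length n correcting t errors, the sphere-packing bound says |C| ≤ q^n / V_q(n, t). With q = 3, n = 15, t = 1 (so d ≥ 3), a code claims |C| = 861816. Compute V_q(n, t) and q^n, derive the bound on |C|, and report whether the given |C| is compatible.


V_q(n, t) = 31, q^n = 14348907, Hamming bound = 462867, |C| = 861816 > bound (violated).

Step 1: Compute V_q(n, t) = Σ_{j=0}^1 C(n, j) (q−1)^j.
  j = 0: C(15,0)·(2)^0 = 1·1 = 1.
  j = 1: C(15,1)·(2)^1 = 15·2 = 30.
  V_q(n, t) = 1 + 30 = 31.
Step 2: q^n = 3^15 = 14348907.
Step 3: Hamming bound ⌊q^n / V_q(n,t)⌋ = ⌊14348907/31⌋ = 462867.
Step 4: Compare |C| = 861816 to 462867: violated.
The claimed |C| lies above the Hamming bound, so no 3-ary code of length 15 with d ≥ 3 can have 861816 codewords.


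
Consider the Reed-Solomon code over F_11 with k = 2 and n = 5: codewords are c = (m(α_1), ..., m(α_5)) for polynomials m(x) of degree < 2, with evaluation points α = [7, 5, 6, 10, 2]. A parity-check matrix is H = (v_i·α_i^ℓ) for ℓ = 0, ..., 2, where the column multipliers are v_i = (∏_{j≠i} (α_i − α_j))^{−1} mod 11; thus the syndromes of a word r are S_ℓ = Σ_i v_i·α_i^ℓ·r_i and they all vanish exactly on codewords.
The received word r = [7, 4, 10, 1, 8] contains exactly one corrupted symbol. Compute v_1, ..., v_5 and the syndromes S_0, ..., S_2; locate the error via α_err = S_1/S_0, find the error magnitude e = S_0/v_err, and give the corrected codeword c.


S = (8, 1, 7), error at position 1, error magnitude e = 2, c = [5, 4, 10, 1, 8].

Step 1: column multipliers v_i = (∏_{j≠i}(α_i − α_j))^{−1} mod 11.
  i = 1 (α = 7): (7−5)(7−6)(7−10)(7−2) = 2·1·(−3)·5 = −30 ≡ 3, so v_1 = 3^{−1} = 4 (mod 11).
  i = 2 (α = 5): (5−7)(5−6)(5−10)(5−2) = (−2)·(−1)·(−5)·3 = −30 ≡ 3, so v_2 = 3^{−1} = 4 (mod 11).
  i = 3 (α = 6): (6−7)(6−5)(6−10)(6−2) = (−1)·1·(−4)·4 = 16 ≡ 5, so v_3 = 5^{−1} = 9 (mod 11).
  i = 4 (α = 10): (10−7)(10−5)(10−6)(10−2) = 3·5·4·8 = 480 ≡ 7, so v_4 = 7^{−1} = 8 (mod 11).
  i = 5 (α = 2): (2−7)(2−5)(2−6)(2−10) = (−5)·(−3)·(−4)·(−8) = 480 ≡ 7, so v_5 = 7^{−1} = 8 (mod 11).
  v = [4, 4, 9, 8, 8].
Step 2: syndromes of r = [7, 4, 10, 1, 8] (all sums mod 11).
  S_0 = Σ v_i r_i = 4·7 + 4·4 + 9·10 + 8·1 + 8·8 = 206 ≡ 8.
  S_1 = Σ v_i α_i r_i = 4·7·7 + 4·5·4 + 9·6·10 + 8·10·1 + 8·2·8 = 1024 ≡ 1.
  α_i^2 mod 11 = [5, 3, 3, 1, 4].
  S_2 = Σ v_i α_i^2 r_i = 4·5·7 + 4·3·4 + 9·3·10 + 8·1·1 + 8·4·8 = 722 ≡ 7.
  S = (8, 1, 7) ≠ 0, so r is not a codeword (an error is present).
Step 3: locate the error. For a single error e at position i, S_ℓ = v_i·e·α_i^ℓ, so α_err = S_1/S_0.
  S_0^{−1} = 8^{−1} = 7 (mod 11), so α_err = 1·7 = 7 ≡ 7 = α_1. Error position i = 1.
  Consistency check: S_2/S_1 = 7·1 = 7 ≡ 7 = α_err ✓ (single-error assumption holds).
Step 4: error magnitude e = S_0/v_1 = S_0·∏_{j≠1}(α_1 − α_j) = 8·3 = 24 ≡ 2 (mod 11).
Step 5: correct position 1: c_1 = r_1 − e = 7 − 2 ≡ 5 (mod 11). Hence c = [5, 4, 10, 1, 8].
  Check: interpolating c through the α_i gives m(x) = 7 + 6·x (degree < 2) with m(α_i) = c_i for every i, so c is indeed a codeword.


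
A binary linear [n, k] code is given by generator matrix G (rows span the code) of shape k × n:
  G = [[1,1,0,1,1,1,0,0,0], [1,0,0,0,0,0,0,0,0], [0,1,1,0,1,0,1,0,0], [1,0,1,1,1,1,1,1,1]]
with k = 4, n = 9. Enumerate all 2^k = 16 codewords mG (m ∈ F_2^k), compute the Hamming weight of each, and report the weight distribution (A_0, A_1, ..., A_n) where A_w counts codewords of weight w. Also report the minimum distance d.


Weight distribution: A_0 = 1, A_1 = 1, A_3 = 1, A_4 = 4, A_5 = 5, A_6 = 2, A_7 = 1, A_8 = 1. Minimum distance d = 1.

Enumerate all 2^4 = 16 messages m ∈ F_2^4.
For each, compute codeword c = mG in F_2^9, then tally its weight.
  m = 0000 → c = 000000000, weight = 0.
  m = 1000 → c = 110111000, weight = 5.
  m = 0100 → c = 100000000, weight = 1.
  m = 1100 → c = 010111000, weight = 4.
  m = 0010 → c = 011010100, weight = 4.
  m = 1010 → c = 101101100, weight = 5.
  m = 0110 → c = 111010100, weight = 5.
  m = 1110 → c = 001101100, weight = 4.
  m = 0001 → c = 101111111, weight = 8.
  m = 1001 → c = 011000111, weight = 5.
  m = 0101 → c = 001111111, weight = 7.
  m = 1101 → c = 111000111, weight = 6.
  m = 0011 → c = 110101011, weight = 6.
  m = 1011 → c = 000010011, weight = 3.
  m = 0111 → c = 010101011, weight = 5.
  m = 1111 → c = 100010011, weight = 4.
Tally weights:
  weight 0: 1 codewords.
  weight 1: 1 codewords.
  weight 3: 1 codewords.
  weight 4: 4 codewords.
  weight 5: 5 codewords.
  weight 6: 2 codewords.
  weight 7: 1 codewords.
  weight 8: 1 codewords.
Minimum distance d = smallest w > 0 with A_w > 0 = 1.
Sanity: Σ A_w = 16 = 2^4 = 16 ✓.


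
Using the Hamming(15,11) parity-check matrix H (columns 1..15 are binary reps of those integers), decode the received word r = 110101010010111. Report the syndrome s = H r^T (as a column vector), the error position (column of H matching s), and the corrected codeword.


s = (1, 1, 1, 0)^T, error position = 14, corrected codeword c = 110101010010101

Compute s = H r^T mod 2 one row at a time:
  s_1 = 1 + 0 + 0 + 1 + 0 + 1 + 1 + 1 = 5 ≡ 1 (mod 2).
  s_2 = 1 + 0 + 1 + 0 + 0 + 1 + 1 + 1 = 5 ≡ 1 (mod 2).
  s_3 = 1 + 0 + 1 + 0 + 0 + 1 + 1 + 1 = 5 ≡ 1 (mod 2).
  s_4 = 1 + 0 + 0 + 0 + 0 + 1 + 1 + 1 = 4 ≡ 0 (mod 2).
s = (1, 1, 1, 0)^T — this equals column 14 of H (binary 1110), so error is at position 14.
Correct: flip bit 14 of r = 110101010010111 to get c = 110101010010101.


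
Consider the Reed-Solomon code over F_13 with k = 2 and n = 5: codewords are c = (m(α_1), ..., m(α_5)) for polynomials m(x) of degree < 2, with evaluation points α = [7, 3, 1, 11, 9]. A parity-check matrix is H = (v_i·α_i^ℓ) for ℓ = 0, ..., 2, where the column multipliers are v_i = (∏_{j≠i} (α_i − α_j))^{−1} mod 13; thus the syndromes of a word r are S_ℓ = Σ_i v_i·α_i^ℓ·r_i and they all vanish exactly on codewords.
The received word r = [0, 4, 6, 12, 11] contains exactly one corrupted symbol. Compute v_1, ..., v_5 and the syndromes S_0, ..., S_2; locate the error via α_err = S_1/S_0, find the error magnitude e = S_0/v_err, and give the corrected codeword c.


S = (1, 11, 4), error at position 4, error magnitude e = 3, c = [0, 4, 6, 9, 11].

Step 1: column multipliers v_i = (∏_{j≠i}(α_i − α_j))^{−1} mod 13.
  i = 1 (α = 7): (7−3)(7−1)(7−11)(7−9) = 4·6·(−4)·(−2) = 192 ≡ 10, so v_1 = 10^{−1} = 4 (mod 13).
  i = 2 (α = 3): (3−7)(3−1)(3−11)(3−9) = (−4)·2·(−8)·(−6) = −384 ≡ 6, so v_2 = 6^{−1} = 11 (mod 13).
  i = 3 (α = 1): (1−7)(1−3)(1−11)(1−9) = (−6)·(−2)·(−10)·(−8) = 960 ≡ 11, so v_3 = 11^{−1} = 6 (mod 13).
  i = 4 (α = 11): (11−7)(11−3)(11−1)(11−9) = 4·8·10·2 = 640 ≡ 3, so v_4 = 3^{−1} = 9 (mod 13).
  i = 5 (α = 9): (9−7)(9−3)(9−1)(9−11) = 2·6·8·(−2) = −192 ≡ 3, so v_5 = 3^{−1} = 9 (mod 13).
  v = [4, 11, 6, 9, 9].
Step 2: syndromes of r = [0, 4, 6, 12, 11] (all sums mod 13).
  S_0 = Σ v_i r_i = 4·0 + 11·4 + 6·6 + 9·12 + 9·11 = 287 ≡ 1.
  S_1 = Σ v_i α_i r_i = 4·7·0 + 11·3·4 + 6·1·6 + 9·11·12 + 9·9·11 = 2247 ≡ 11.
  α_i^2 mod 13 = [10, 9, 1, 4, 3].
  S_2 = Σ v_i α_i^2 r_i = 4·10·0 + 11·9·4 + 6·1·6 + 9·4·12 + 9·3·11 = 1161 ≡ 4.
  S = (1, 11, 4) ≠ 0, so r is not a codeword (an error is present).
Step 3: locate the error. For a single error e at position i, S_ℓ = v_i·e·α_i^ℓ, so α_err = S_1/S_0.
  S_0^{−1} = 1^{−1} = 1 (mod 13), so α_err = 11·1 = 11 ≡ 11 = α_4. Error position i = 4.
  Consistency check: S_2/S_1 = 4·6 = 24 ≡ 11 = α_err ✓ (single-error assumption holds).
Step 4: error magnitude e = S_0/v_4 = S_0·∏_{j≠4}(α_4 − α_j) = 1·3 = 3 ≡ 3 (mod 13).
Step 5: correct position 4: c_4 = r_4 − e = 12 − 3 ≡ 9 (mod 13). Hence c = [0, 4, 6, 9, 11].
  Check: interpolating c through the α_i gives m(x) = 7 + 12·x (degree < 2) with m(α_i) = c_i for every i, so c is indeed a codeword.


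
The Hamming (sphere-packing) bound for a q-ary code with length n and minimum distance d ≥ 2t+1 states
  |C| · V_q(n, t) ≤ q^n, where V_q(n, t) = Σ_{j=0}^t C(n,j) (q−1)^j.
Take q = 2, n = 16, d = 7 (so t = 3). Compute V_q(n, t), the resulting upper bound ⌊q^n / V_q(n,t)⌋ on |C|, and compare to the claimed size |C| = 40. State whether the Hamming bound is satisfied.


V_q(n, t) = 697, q^n = 65536, Hamming bound = 94, |C| = 40 ≤ bound (satisfied).

Step 1: Compute V_q(n, t) = Σ_{j=0}^3 C(n, j) (q−1)^j.
  j = 0: C(16,0)·(1)^0 = 1·1 = 1.
  j = 1: C(16,1)·(1)^1 = 16·1 = 16.
  j = 2: C(16,2)·(1)^2 = 120·1 = 120.
  j = 3: C(16,3)·(1)^3 = 560·1 = 560.
  V_q(n, t) = 1 + 16 + 120 + 560 = 697.
Step 2: q^n = 2^16 = 65536.
Step 3: Hamming bound ⌊q^n / V_q(n,t)⌋ = ⌊65536/697⌋ = 94.
Step 4: Compare |C| = 40 to 94: satisfied.
The claimed |C| lies below the Hamming bound.


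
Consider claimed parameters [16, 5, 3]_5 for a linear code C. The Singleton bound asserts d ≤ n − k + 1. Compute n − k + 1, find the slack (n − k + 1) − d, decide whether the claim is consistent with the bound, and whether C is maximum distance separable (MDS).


Singleton RHS = n − k + 1 = 12, slack = 9, bound satisfied, not MDS.

Singleton bound: d ≤ n − k + 1.
Here n = 16, k = 5, so n − k + 1 = 12.
Given d = 3, check d ≤ 12: YES.
Slack = (n − k + 1) − d = 9.
The code is NOT MDS (slack = 9 > 0).
Description: the claimed parameters are [16, 5, 3]_5; such a code would be non-MDS.


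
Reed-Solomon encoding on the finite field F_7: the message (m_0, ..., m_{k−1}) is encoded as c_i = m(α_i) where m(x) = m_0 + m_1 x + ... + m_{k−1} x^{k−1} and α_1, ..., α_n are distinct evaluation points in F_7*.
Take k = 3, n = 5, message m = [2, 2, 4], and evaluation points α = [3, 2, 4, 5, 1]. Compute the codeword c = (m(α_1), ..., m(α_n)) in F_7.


c = [2, 1, 4, 0, 1]

Message polynomial: m(x) = 2 + 2·x + 4·x^2 (mod 7).
For each evaluation point α_i, compute m(α_i) mod 7:
  α_1 = 3: Horner steps 4 → 0 → 2, so m(3) = 2.
  α_2 = 2: Horner steps 4 → 3 → 1, so m(2) = 1.
  α_3 = 4: Horner steps 4 → 4 → 4, so m(4) = 4.
  α_4 = 5: Horner steps 4 → 1 → 0, so m(5) = 0.
  α_5 = 1: Horner steps 4 → 6 → 1, so m(1) = 1.
Codeword c = [2, 1, 4, 0, 1] ∈ F_7^5.


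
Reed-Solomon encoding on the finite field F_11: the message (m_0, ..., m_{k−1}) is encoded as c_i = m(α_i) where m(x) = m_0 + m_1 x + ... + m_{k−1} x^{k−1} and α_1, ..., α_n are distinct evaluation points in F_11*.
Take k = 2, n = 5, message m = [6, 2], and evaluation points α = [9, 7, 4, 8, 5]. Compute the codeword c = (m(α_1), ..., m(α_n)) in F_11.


c = [2, 9, 3, 0, 5]

Message polynomial: m(x) = 6 + 2·x (mod 11).
For each evaluation point α_i, compute m(α_i) mod 11:
  α_1 = 9: Horner steps 2 → 2, so m(9) = 2.
  α_2 = 7: Horner steps 2 → 9, so m(7) = 9.
  α_3 = 4: Horner steps 2 → 3, so m(4) = 3.
  α_4 = 8: Horner steps 2 → 0, so m(8) = 0.
  α_5 = 5: Horner steps 2 → 5, so m(5) = 5.
Codeword c = [2, 9, 3, 0, 5] ∈ F_11^5.


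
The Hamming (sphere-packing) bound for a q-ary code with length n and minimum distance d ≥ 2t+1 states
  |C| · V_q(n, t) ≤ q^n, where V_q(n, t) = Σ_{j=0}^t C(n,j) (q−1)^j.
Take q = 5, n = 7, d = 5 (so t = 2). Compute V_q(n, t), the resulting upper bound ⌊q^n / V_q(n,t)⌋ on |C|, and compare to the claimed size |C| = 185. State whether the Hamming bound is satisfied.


V_q(n, t) = 365, q^n = 78125, Hamming bound = 214, |C| = 185 ≤ bound (satisfied).

Step 1: Compute V_q(n, t) = Σ_{j=0}^2 C(n, j) (q−1)^j.
  j = 0: C(7,0)·(4)^0 = 1·1 = 1.
  j = 1: C(7,1)·(4)^1 = 7·4 = 28.
  j = 2: C(7,2)·(4)^2 = 21·16 = 336.
  V_q(n, t) = 1 + 28 + 336 = 365.
Step 2: q^n = 5^7 = 78125.
Step 3: Hamming bound ⌊q^n / V_q(n,t)⌋ = ⌊78125/365⌋ = 214.
Step 4: Compare |C| = 185 to 214: satisfied.
The claimed |C| lies below the Hamming bound.


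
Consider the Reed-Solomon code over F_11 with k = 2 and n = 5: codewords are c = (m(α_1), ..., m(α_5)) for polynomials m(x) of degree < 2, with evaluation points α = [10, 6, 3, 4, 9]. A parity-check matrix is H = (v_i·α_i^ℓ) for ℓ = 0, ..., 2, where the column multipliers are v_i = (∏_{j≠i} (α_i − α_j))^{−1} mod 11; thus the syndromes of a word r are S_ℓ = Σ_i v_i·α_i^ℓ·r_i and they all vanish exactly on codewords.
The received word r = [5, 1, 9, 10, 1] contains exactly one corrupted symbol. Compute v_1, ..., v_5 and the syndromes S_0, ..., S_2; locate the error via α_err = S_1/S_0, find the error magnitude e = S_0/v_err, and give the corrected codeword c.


S = (7, 8, 6), error at position 5, error magnitude e = 8, c = [5, 1, 9, 10, 4].

Step 1: column multipliers v_i = (∏_{j≠i}(α_i − α_j))^{−1} mod 11.
  i = 1 (α = 10): (10−6)(10−3)(10−4)(10−9) = 4·7·6·1 = 168 ≡ 3, so v_1 = 3^{−1} = 4 (mod 11).
  i = 2 (α = 6): (6−10)(6−3)(6−4)(6−9) = (−4)·3·2·(−3) = 72 ≡ 6, so v_2 = 6^{−1} = 2 (mod 11).
  i = 3 (α = 3): (3−10)(3−6)(3−4)(3−9) = (−7)·(−3)·(−1)·(−6) = 126 ≡ 5, so v_3 = 5^{−1} = 9 (mod 11).
  i = 4 (α = 4): (4−10)(4−6)(4−3)(4−9) = (−6)·(−2)·1·(−5) = −60 ≡ 6, so v_4 = 6^{−1} = 2 (mod 11).
  i = 5 (α = 9): (9−10)(9−6)(9−3)(9−4) = (−1)·3·6·5 = −90 ≡ 9, so v_5 = 9^{−1} = 5 (mod 11).
  v = [4, 2, 9, 2, 5].
Step 2: syndromes of r = [5, 1, 9, 10, 1] (all sums mod 11).
  S_0 = Σ v_i r_i = 4·5 + 2·1 + 9·9 + 2·10 + 5·1 = 128 ≡ 7.
  S_1 = Σ v_i α_i r_i = 4·10·5 + 2·6·1 + 9·3·9 + 2·4·10 + 5·9·1 = 580 ≡ 8.
  α_i^2 mod 11 = [1, 3, 9, 5, 4].
  S_2 = Σ v_i α_i^2 r_i = 4·1·5 + 2·3·1 + 9·9·9 + 2·5·10 + 5·4·1 = 875 ≡ 6.
  S = (7, 8, 6) ≠ 0, so r is not a codeword (an error is present).
Step 3: locate the error. For a single error e at position i, S_ℓ = v_i·e·α_i^ℓ, so α_err = S_1/S_0.
  S_0^{−1} = 7^{−1} = 8 (mod 11), so α_err = 8·8 = 64 ≡ 9 = α_5. Error position i = 5.
  Consistency check: S_2/S_1 = 6·7 = 42 ≡ 9 = α_err ✓ (single-error assumption holds).
Step 4: error magnitude e = S_0/v_5 = S_0·∏_{j≠5}(α_5 − α_j) = 7·9 = 63 ≡ 8 (mod 11).
Step 5: correct position 5: c_5 = r_5 − e = 1 − 8 ≡ 4 (mod 11). Hence c = [5, 1, 9, 10, 4].
  Check: interpolating c through the α_i gives m(x) = 6 + 1·x (degree < 2) with m(α_i) = c_i for every i, so c is indeed a codeword.


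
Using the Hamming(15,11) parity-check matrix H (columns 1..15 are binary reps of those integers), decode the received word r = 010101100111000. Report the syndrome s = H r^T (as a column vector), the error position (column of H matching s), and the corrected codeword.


s = (1, 0, 1, 0)^T, error position = 10, corrected codeword c = 010101100011000

Compute s = H r^T mod 2 one row at a time:
  s_1 = 0 + 0 + 1 + 1 + 1 + 0 + 0 + 0 = 3 ≡ 1 (mod 2).
  s_2 = 1 + 0 + 1 + 1 + 1 + 0 + 0 + 0 = 4 ≡ 0 (mod 2).
  s_3 = 1 + 0 + 1 + 1 + 1 + 1 + 0 + 0 = 5 ≡ 1 (mod 2).
  s_4 = 0 + 0 + 0 + 1 + 0 + 1 + 0 + 0 = 2 ≡ 0 (mod 2).
s = (1, 0, 1, 0)^T — this equals column 10 of H (binary 1010), so error is at position 10.
Correct: flip bit 10 of r = 010101100111000 to get c = 010101100011000.


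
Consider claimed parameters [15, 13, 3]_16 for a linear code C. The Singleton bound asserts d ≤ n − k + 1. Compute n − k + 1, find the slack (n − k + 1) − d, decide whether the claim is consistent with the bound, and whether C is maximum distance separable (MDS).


Singleton RHS = n − k + 1 = 3, slack = 0, bound satisfied, MDS.

Singleton bound: d ≤ n − k + 1.
Here n = 15, k = 13, so n − k + 1 = 3.
Given d = 3, check d ≤ 3: YES.
Slack = (n − k + 1) − d = 0.
The code is MDS (slack = 0).
Description: the claimed parameters are [15, 13, 3]_16; such a code would be MDS (meets Singleton bound).


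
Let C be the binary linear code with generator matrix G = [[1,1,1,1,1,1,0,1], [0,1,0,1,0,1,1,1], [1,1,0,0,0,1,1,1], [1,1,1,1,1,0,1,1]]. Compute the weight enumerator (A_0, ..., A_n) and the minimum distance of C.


Weight distribution: A_0 = 1, A_2 = 2, A_3 = 2, A_4 = 5, A_5 = 4, A_7 = 2. Minimum distance d = 2.

Enumerate all 2^4 = 16 messages m ∈ F_2^4.
For each, compute codeword c = mG in F_2^8, then tally its weight.
  m = 0000 → c = 00000000, weight = 0.
  m = 1000 → c = 11111101, weight = 7.
  m = 0100 → c = 01010111, weight = 5.
  m = 1100 → c = 10101010, weight = 4.
  m = 0010 → c = 11000111, weight = 5.
  m = 1010 → c = 00111010, weight = 4.
  m = 0110 → c = 10010000, weight = 2.
  m = 1110 → c = 01101101, weight = 5.
  m = 0001 → c = 11111011, weight = 7.
  m = 1001 → c = 00000110, weight = 2.
  m = 0101 → c = 10101100, weight = 4.
  m = 1101 → c = 01010001, weight = 3.
  m = 0011 → c = 00111100, weight = 4.
  m = 1011 → c = 11000001, weight = 3.
  m = 0111 → c = 01101011, weight = 5.
  m = 1111 → c = 10010110, weight = 4.
Tally weights:
  weight 0: 1 codewords.
  weight 2: 2 codewords.
  weight 3: 2 codewords.
  weight 4: 5 codewords.
  weight 5: 4 codewords.
  weight 7: 2 codewords.
Minimum distance d = smallest w > 0 with A_w > 0 = 2.
Sanity: Σ A_w = 16 = 2^4 = 16 ✓.


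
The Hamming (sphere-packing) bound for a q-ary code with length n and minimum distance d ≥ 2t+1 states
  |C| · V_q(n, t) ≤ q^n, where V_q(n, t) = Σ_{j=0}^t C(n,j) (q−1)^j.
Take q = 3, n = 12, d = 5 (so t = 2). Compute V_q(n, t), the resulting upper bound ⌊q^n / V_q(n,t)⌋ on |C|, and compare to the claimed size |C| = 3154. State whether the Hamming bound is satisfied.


V_q(n, t) = 289, q^n = 531441, Hamming bound = 1838, |C| = 3154 > bound (violated).

Step 1: Compute V_q(n, t) = Σ_{j=0}^2 C(n, j) (q−1)^j.
  j = 0: C(12,0)·(2)^0 = 1·1 = 1.
  j = 1: C(12,1)·(2)^1 = 12·2 = 24.
  j = 2: C(12,2)·(2)^2 = 66·4 = 264.
  V_q(n, t) = 1 + 24 + 264 = 289.
Step 2: q^n = 3^12 = 531441.
Step 3: Hamming bound ⌊q^n / V_q(n,t)⌋ = ⌊531441/289⌋ = 1838.
Step 4: Compare |C| = 3154 to 1838: violated.
The claimed |C| lies above the Hamming bound, so no 3-ary code of length 12 with d ≥ 5 can have 3154 codewords.


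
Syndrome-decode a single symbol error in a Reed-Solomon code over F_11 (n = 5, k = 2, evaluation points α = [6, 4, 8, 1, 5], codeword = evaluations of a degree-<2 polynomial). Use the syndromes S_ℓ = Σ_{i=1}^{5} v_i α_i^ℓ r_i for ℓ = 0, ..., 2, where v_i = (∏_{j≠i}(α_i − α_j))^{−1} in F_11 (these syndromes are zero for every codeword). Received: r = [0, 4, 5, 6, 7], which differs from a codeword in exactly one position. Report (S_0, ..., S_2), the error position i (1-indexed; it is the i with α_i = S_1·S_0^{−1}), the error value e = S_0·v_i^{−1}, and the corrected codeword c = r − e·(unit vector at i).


S = (6, 3, 7), error at position 1, error magnitude e = 1, c = [10, 4, 5, 6, 7].

Step 1: column multipliers v_i = (∏_{j≠i}(α_i − α_j))^{−1} mod 11.
  i = 1 (α = 6): (6−4)(6−8)(6−1)(6−5) = 2·(−2)·5·1 = −20 ≡ 2, so v_1 = 2^{−1} = 6 (mod 11).
  i = 2 (α = 4): (4−6)(4−8)(4−1)(4−5) = (−2)·(−4)·3·(−1) = −24 ≡ 9, so v_2 = 9^{−1} = 5 (mod 11).
  i = 3 (α = 8): (8−6)(8−4)(8−1)(8−5) = 2·4·7·3 = 168 ≡ 3, so v_3 = 3^{−1} = 4 (mod 11).
  i = 4 (α = 1): (1−6)(1−4)(1−8)(1−5) = (−5)·(−3)·(−7)·(−4) = 420 ≡ 2, so v_4 = 2^{−1} = 6 (mod 11).
  i = 5 (α = 5): (5−6)(5−4)(5−8)(5−1) = (−1)·1·(−3)·4 = 12 ≡ 1, so v_5 = 1^{−1} = 1 (mod 11).
  v = [6, 5, 4, 6, 1].
Step 2: syndromes of r = [0, 4, 5, 6, 7] (all sums mod 11).
  S_0 = Σ v_i r_i = 6·0 + 5·4 + 4·5 + 6·6 + 1·7 = 83 ≡ 6.
  S_1 = Σ v_i α_i r_i = 6·6·0 + 5·4·4 + 4·8·5 + 6·1·6 + 1·5·7 = 311 ≡ 3.
  α_i^2 mod 11 = [3, 5, 9, 1, 3].
  S_2 = Σ v_i α_i^2 r_i = 6·3·0 + 5·5·4 + 4·9·5 + 6·1·6 + 1·3·7 = 337 ≡ 7.
  S = (6, 3, 7) ≠ 0, so r is not a codeword (an error is present).
Step 3: locate the error. For a single error e at position i, S_ℓ = v_i·e·α_i^ℓ, so α_err = S_1/S_0.
  S_0^{−1} = 6^{−1} = 2 (mod 11), so α_err = 3·2 = 6 ≡ 6 = α_1. Error position i = 1.
  Consistency check: S_2/S_1 = 7·4 = 28 ≡ 6 = α_err ✓ (single-error assumption holds).
Step 4: error magnitude e = S_0/v_1 = S_0·∏_{j≠1}(α_1 − α_j) = 6·2 = 12 ≡ 1 (mod 11).
Step 5: correct position 1: c_1 = r_1 − e = 0 − 1 ≡ 10 (mod 11). Hence c = [10, 4, 5, 6, 7].
  Check: interpolating c through the α_i gives m(x) = 3 + 3·x (degree < 2) with m(α_i) = c_i for every i, so c is indeed a codeword.


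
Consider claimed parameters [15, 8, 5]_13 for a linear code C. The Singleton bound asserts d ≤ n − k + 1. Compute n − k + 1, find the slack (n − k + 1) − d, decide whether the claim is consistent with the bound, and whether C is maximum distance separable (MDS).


Singleton RHS = n − k + 1 = 8, slack = 3, bound satisfied, not MDS.

Singleton bound: d ≤ n − k + 1.
Here n = 15, k = 8, so n − k + 1 = 8.
Given d = 5, check d ≤ 8: YES.
Slack = (n − k + 1) − d = 3.
The code is NOT MDS (slack = 3 > 0).
Description: the claimed parameters are [15, 8, 5]_13; such a code would be non-MDS.


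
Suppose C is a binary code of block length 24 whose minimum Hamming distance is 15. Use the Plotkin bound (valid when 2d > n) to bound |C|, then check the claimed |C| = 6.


Plotkin bound M ≤ 4; given |C| = 6 > bound (violated).

Check applicability: 2d = 30, n = 24.
2d − n = 6 > 0, so Plotkin applies.
Compute d/(2d−n) = 15/6 ≈ 2.5000.
⌊d/(2d−n)⌋ = 2.
Plotkin bound: M ≤ 2·2 = 4.
Given |C| = 6, check: VIOLATED.
This |C| is above the Plotkin bound, so no binary code with n = 24, d = 15 and 6 codewords exists.


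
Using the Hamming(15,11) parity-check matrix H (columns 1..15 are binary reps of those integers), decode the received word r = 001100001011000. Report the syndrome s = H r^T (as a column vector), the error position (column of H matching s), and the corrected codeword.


s = (1, 0, 0, 1)^T, error position = 9, corrected codeword c = 001100000011000

Compute s = H r^T mod 2 one row at a time:
  s_1 = 0 + 1 + 0 + 1 + 1 + 0 + 0 + 0 = 3 ≡ 1 (mod 2).
  s_2 = 1 + 0 + 0 + 0 + 1 + 0 + 0 + 0 = 2 ≡ 0 (mod 2).
  s_3 = 0 + 1 + 0 + 0 + 0 + 1 + 0 + 0 = 2 ≡ 0 (mod 2).
  s_4 = 0 + 1 + 0 + 0 + 1 + 1 + 0 + 0 = 3 ≡ 1 (mod 2).
s = (1, 0, 0, 1)^T — this equals column 9 of H (binary 1001), so error is at position 9.
Correct: flip bit 9 of r = 001100001011000 to get c = 001100000011000.


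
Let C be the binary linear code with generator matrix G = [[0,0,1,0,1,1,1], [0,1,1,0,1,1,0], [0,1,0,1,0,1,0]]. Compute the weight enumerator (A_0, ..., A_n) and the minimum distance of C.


Weight distribution: A_0 = 1, A_2 = 1, A_3 = 3, A_4 = 2, A_5 = 1. Minimum distance d = 2.

Enumerate all 2^3 = 8 messages m ∈ F_2^3.
For each, compute codeword c = mG in F_2^7, then tally its weight.
  m = 000 → c = 0000000, weight = 0.
  m = 100 → c = 0010111, weight = 4.
  m = 010 → c = 0110110, weight = 4.
  m = 110 → c = 0100001, weight = 2.
  m = 001 → c = 0101010, weight = 3.
  m = 101 → c = 0111101, weight = 5.
  m = 011 → c = 0011100, weight = 3.
  m = 111 → c = 0001011, weight = 3.
Tally weights:
  weight 0: 1 codewords.
  weight 2: 1 codewords.
  weight 3: 3 codewords.
  weight 4: 2 codewords.
  weight 5: 1 codewords.
Minimum distance d = smallest w > 0 with A_w > 0 = 2.
Sanity: Σ A_w = 8 = 2^3 = 8 ✓.


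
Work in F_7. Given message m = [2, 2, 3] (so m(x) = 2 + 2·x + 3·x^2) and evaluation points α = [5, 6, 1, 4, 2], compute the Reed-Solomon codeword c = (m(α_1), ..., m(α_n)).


c = [3, 3, 0, 2, 4]

Message polynomial: m(x) = 2 + 2·x + 3·x^2 (mod 7).
For each evaluation point α_i, compute m(α_i) mod 7:
  α_1 = 5: Horner steps 3 → 3 → 3, so m(5) = 3.
  α_2 = 6: Horner steps 3 → 6 → 3, so m(6) = 3.
  α_3 = 1: Horner steps 3 → 5 → 0, so m(1) = 0.
  α_4 = 4: Horner steps 3 → 0 → 2, so m(4) = 2.
  α_5 = 2: Horner steps 3 → 1 → 4, so m(2) = 4.
Codeword c = [3, 3, 0, 2, 4] ∈ F_7^5.


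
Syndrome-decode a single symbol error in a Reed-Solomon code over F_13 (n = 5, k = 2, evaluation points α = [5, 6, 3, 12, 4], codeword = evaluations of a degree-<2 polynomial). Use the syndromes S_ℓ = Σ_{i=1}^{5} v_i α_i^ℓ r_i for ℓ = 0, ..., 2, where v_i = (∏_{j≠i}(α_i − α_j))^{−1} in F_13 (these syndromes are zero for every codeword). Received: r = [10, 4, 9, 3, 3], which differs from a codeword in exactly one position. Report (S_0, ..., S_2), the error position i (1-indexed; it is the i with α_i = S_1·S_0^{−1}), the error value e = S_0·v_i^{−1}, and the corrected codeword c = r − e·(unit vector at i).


S = (6, 7, 6), error at position 4, error magnitude e = 9, c = [10, 4, 9, 7, 3].

Step 1: column multipliers v_i = (∏_{j≠i}(α_i − α_j))^{−1} mod 13.
  i = 1 (α = 5): (5−6)(5−3)(5−12)(5−4) = (−1)·2·(−7)·1 = 14 ≡ 1, so v_1 = 1^{−1} = 1 (mod 13).
  i = 2 (α = 6): (6−5)(6−3)(6−12)(6−4) = 1·3·(−6)·2 = −36 ≡ 3, so v_2 = 3^{−1} = 9 (mod 13).
  i = 3 (α = 3): (3−5)(3−6)(3−12)(3−4) = (−2)·(−3)·(−9)·(−1) = 54 ≡ 2, so v_3 = 2^{−1} = 7 (mod 13).
  i = 4 (α = 12): (12−5)(12−6)(12−3)(12−4) = 7·6·9·8 = 3024 ≡ 8, so v_4 = 8^{−1} = 5 (mod 13).
  i = 5 (α = 4): (4−5)(4−6)(4−3)(4−12) = (−1)·(−2)·1·(−8) = −16 ≡ 10, so v_5 = 10^{−1} = 4 (mod 13).
  v = [1, 9, 7, 5, 4].
Step 2: syndromes of r = [10, 4, 9, 3, 3] (all sums mod 13).
  S_0 = Σ v_i r_i = 1·10 + 9·4 + 7·9 + 5·3 + 4·3 = 136 ≡ 6.
  S_1 = Σ v_i α_i r_i = 1·5·10 + 9·6·4 + 7·3·9 + 5·12·3 + 4·4·3 = 683 ≡ 7.
  α_i^2 mod 13 = [12, 10, 9, 1, 3].
  S_2 = Σ v_i α_i^2 r_i = 1·12·10 + 9·10·4 + 7·9·9 + 5·1·3 + 4·3·3 = 1098 ≡ 6.
  S = (6, 7, 6) ≠ 0, so r is not a codeword (an error is present).
Step 3: locate the error. For a single error e at position i, S_ℓ = v_i·e·α_i^ℓ, so α_err = S_1/S_0.
  S_0^{−1} = 6^{−1} = 11 (mod 13), so α_err = 7·11 = 77 ≡ 12 = α_4. Error position i = 4.
  Consistency check: S_2/S_1 = 6·2 = 12 ≡ 12 = α_err ✓ (single-error assumption holds).
Step 4: error magnitude e = S_0/v_4 = S_0·∏_{j≠4}(α_4 − α_j) = 6·8 = 48 ≡ 9 (mod 13).
Step 5: correct position 4: c_4 = r_4 − e = 3 − 9 ≡ 7 (mod 13). Hence c = [10, 4, 9, 7, 3].
  Check: interpolating c through the α_i gives m(x) = 1 + 7·x (degree < 2) with m(α_i) = c_i for every i, so c is indeed a codeword.


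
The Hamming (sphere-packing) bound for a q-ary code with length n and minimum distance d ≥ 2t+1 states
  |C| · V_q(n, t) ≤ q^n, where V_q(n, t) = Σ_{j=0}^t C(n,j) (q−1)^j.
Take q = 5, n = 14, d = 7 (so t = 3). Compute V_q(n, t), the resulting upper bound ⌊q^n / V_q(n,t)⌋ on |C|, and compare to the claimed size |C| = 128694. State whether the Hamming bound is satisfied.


V_q(n, t) = 24809, q^n = 6103515625, Hamming bound = 246020, |C| = 128694 ≤ bound (satisfied).

Step 1: Compute V_q(n, t) = Σ_{j=0}^3 C(n, j) (q−1)^j.
  j = 0: C(14,0)·(4)^0 = 1·1 = 1.
  j = 1: C(14,1)·(4)^1 = 14·4 = 56.
  j = 2: C(14,2)·(4)^2 = 91·16 = 1456.
  j = 3: C(14,3)·(4)^3 = 364·64 = 23296.
  V_q(n, t) = 1 + 56 + 1456 + 23296 = 24809.
Step 2: q^n = 5^14 = 6103515625.
Step 3: Hamming bound ⌊q^n / V_q(n,t)⌋ = ⌊6103515625/24809⌋ = 246020.
Step 4: Compare |C| = 128694 to 246020: satisfied.
The claimed |C| lies below the Hamming bound.


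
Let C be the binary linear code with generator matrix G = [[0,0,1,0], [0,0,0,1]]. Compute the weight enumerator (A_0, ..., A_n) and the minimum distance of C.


Weight distribution: A_0 = 1, A_1 = 2, A_2 = 1. Minimum distance d = 1.

Enumerate all 2^2 = 4 messages m ∈ F_2^2.
For each, compute codeword c = mG in F_2^4, then tally its weight.
  m = 00 → c = 0000, weight = 0.
  m = 10 → c = 0010, weight = 1.
  m = 01 → c = 0001, weight = 1.
  m = 11 → c = 0011, weight = 2.
Tally weights:
  weight 0: 1 codewords.
  weight 1: 2 codewords.
  weight 2: 1 codewords.
Minimum distance d = smallest w > 0 with A_w > 0 = 1.
Sanity: Σ A_w = 4 = 2^2 = 4 ✓.


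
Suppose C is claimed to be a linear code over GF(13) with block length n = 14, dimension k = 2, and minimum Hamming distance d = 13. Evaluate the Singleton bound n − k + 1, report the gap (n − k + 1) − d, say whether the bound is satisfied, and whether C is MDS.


Singleton RHS = n − k + 1 = 13, slack = 0, bound satisfied, MDS.

Singleton bound: d ≤ n − k + 1.
Here n = 14, k = 2, so n − k + 1 = 13.
Given d = 13, check d ≤ 13: YES.
Slack = (n − k + 1) − d = 0.
The code is MDS (slack = 0).
Description: the claimed parameters are [14, 2, 13]_13; such a code would be MDS (meets Singleton bound).


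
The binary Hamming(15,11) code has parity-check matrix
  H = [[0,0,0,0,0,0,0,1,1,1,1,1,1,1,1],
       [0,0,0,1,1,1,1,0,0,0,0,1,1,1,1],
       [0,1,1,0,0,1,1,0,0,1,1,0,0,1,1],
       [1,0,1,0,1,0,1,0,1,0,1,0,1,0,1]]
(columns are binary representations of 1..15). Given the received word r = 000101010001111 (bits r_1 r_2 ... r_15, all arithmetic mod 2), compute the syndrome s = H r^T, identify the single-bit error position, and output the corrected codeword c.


s = (1, 0, 1, 0)^T, error position = 10, corrected codeword c = 000101010101111

Compute s = H r^T mod 2 one row at a time:
  s_1 = 1 + 0 + 0 + 0 + 1 + 1 + 1 + 1 = 5 ≡ 1 (mod 2).
  s_2 = 1 + 0 + 1 + 0 + 1 + 1 + 1 + 1 = 6 ≡ 0 (mod 2).
  s_3 = 0 + 0 + 1 + 0 + 0 + 0 + 1 + 1 = 3 ≡ 1 (mod 2).
  s_4 = 0 + 0 + 0 + 0 + 0 + 0 + 1 + 1 = 2 ≡ 0 (mod 2).
s = (1, 0, 1, 0)^T — this equals column 10 of H (binary 1010), so error is at position 10.
Correct: flip bit 10 of r = 000101010001111 to get c = 000101010101111.


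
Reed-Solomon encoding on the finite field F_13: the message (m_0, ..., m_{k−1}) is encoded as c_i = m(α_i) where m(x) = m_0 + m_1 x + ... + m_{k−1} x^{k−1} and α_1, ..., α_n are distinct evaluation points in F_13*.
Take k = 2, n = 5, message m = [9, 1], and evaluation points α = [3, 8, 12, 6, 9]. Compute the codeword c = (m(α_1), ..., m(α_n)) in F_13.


c = [12, 4, 8, 2, 5]

Message polynomial: m(x) = 9 + 1·x (mod 13).
For each evaluation point α_i, compute m(α_i) mod 13:
  α_1 = 3: Horner steps 1 → 12, so m(3) = 12.
  α_2 = 8: Horner steps 1 → 4, so m(8) = 4.
  α_3 = 12: Horner steps 1 → 8, so m(12) = 8.
  α_4 = 6: Horner steps 1 → 2, so m(6) = 2.
  α_5 = 9: Horner steps 1 → 5, so m(9) = 5.
Codeword c = [12, 4, 8, 2, 5] ∈ F_13^5.


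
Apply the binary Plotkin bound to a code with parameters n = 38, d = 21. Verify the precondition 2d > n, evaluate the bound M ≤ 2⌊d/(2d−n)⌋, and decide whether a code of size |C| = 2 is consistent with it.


Plotkin bound M ≤ 10; given |C| = 2 ≤ bound (satisfied).

Check applicability: 2d = 42, n = 38.
2d − n = 4 > 0, so Plotkin applies.
Compute d/(2d−n) = 21/4 ≈ 5.2500.
⌊d/(2d−n)⌋ = 5.
Plotkin bound: M ≤ 2·5 = 10.
Given |C| = 2, check: satisfied.
This |C| is below the Plotkin bound.


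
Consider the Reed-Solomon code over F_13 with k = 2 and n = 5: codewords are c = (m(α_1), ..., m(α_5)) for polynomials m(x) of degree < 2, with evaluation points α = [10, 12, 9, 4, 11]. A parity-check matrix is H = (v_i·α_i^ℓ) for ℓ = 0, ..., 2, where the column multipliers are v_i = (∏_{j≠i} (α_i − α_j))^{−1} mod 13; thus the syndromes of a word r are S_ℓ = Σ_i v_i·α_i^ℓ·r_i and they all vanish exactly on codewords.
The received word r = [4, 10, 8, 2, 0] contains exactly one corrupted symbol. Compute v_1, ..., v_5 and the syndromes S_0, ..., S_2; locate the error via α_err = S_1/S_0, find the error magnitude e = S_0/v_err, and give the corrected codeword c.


S = (3, 10, 3), error at position 2, error magnitude e = 1, c = [4, 9, 8, 2, 0].

Step 1: column multipliers v_i = (∏_{j≠i}(α_i − α_j))^{−1} mod 13.
  i = 1 (α = 10): (10−12)(10−9)(10−4)(10−11) = (−2)·1·6·(−1) = 12 ≡ 12, so v_1 = 12^{−1} = 12 (mod 13).
  i = 2 (α = 12): (12−10)(12−9)(12−4)(12−11) = 2·3·8·1 = 48 ≡ 9, so v_2 = 9^{−1} = 3 (mod 13).
  i = 3 (α = 9): (9−10)(9−12)(9−4)(9−11) = (−1)·(−3)·5·(−2) = −30 ≡ 9, so v_3 = 9^{−1} = 3 (mod 13).
  i = 4 (α = 4): (4−10)(4−12)(4−9)(4−11) = (−6)·(−8)·(−5)·(−7) = 1680 ≡ 3, so v_4 = 3^{−1} = 9 (mod 13).
  i = 5 (α = 11): (11−10)(11−12)(11−9)(11−4) = 1·(−1)·2·7 = −14 ≡ 12, so v_5 = 12^{−1} = 12 (mod 13).
  v = [12, 3, 3, 9, 12].
Step 2: syndromes of r = [4, 10, 8, 2, 0] (all sums mod 13).
  S_0 = Σ v_i r_i = 12·4 + 3·10 + 3·8 + 9·2 + 12·0 = 120 ≡ 3.
  S_1 = Σ v_i α_i r_i = 12·10·4 + 3·12·10 + 3·9·8 + 9·4·2 + 12·11·0 = 1128 ≡ 10.
  α_i^2 mod 13 = [9, 1, 3, 3, 4].
  S_2 = Σ v_i α_i^2 r_i = 12·9·4 + 3·1·10 + 3·3·8 + 9·3·2 + 12·4·0 = 588 ≡ 3.
  S = (3, 10, 3) ≠ 0, so r is not a codeword (an error is present).
Step 3: locate the error. For a single error e at position i, S_ℓ = v_i·e·α_i^ℓ, so α_err = S_1/S_0.
  S_0^{−1} = 3^{−1} = 9 (mod 13), so α_err = 10·9 = 90 ≡ 12 = α_2. Error position i = 2.
  Consistency check: S_2/S_1 = 3·4 = 12 ≡ 12 = α_err ✓ (single-error assumption holds).
Step 4: error magnitude e = S_0/v_2 = S_0·∏_{j≠2}(α_2 − α_j) = 3·9 = 27 ≡ 1 (mod 13).
Step 5: correct position 2: c_2 = r_2 − e = 10 − 1 ≡ 9 (mod 13). Hence c = [4, 9, 8, 2, 0].
  Check: interpolating c through the α_i gives m(x) = 5 + 9·x (degree < 2) with m(α_i) = c_i for every i, so c is indeed a codeword.


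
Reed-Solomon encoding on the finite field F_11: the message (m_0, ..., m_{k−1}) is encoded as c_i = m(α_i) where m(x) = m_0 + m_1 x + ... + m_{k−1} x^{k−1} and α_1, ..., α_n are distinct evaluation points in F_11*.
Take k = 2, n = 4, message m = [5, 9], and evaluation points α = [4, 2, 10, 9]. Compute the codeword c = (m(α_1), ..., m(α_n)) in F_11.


c = [8, 1, 7, 9]

Message polynomial: m(x) = 5 + 9·x (mod 11).
For each evaluation point α_i, compute m(α_i) mod 11:
  α_1 = 4: Horner steps 9 → 8, so m(4) = 8.
  α_2 = 2: Horner steps 9 → 1, so m(2) = 1.
  α_3 = 10: Horner steps 9 → 7, so m(10) = 7.
  α_4 = 9: Horner steps 9 → 9, so m(9) = 9.
Codeword c = [8, 1, 7, 9] ∈ F_11^4.


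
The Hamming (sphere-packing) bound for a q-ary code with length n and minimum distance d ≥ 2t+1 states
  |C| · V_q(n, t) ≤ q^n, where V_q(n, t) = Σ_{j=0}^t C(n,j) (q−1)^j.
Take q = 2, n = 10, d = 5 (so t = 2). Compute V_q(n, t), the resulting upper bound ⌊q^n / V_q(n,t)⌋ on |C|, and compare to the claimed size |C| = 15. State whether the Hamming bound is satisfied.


V_q(n, t) = 56, q^n = 1024, Hamming bound = 18, |C| = 15 ≤ bound (satisfied).

Step 1: Compute V_q(n, t) = Σ_{j=0}^2 C(n, j) (q−1)^j.
  j = 0: C(10,0)·(1)^0 = 1·1 = 1.
  j = 1: C(10,1)·(1)^1 = 10·1 = 10.
  j = 2: C(10,2)·(1)^2 = 45·1 = 45.
  V_q(n, t) = 1 + 10 + 45 = 56.
Step 2: q^n = 2^10 = 1024.
Step 3: Hamming bound ⌊q^n / V_q(n,t)⌋ = ⌊1024/56⌋ = 18.
Step 4: Compare |C| = 15 to 18: satisfied.
The claimed |C| lies below the Hamming bound.


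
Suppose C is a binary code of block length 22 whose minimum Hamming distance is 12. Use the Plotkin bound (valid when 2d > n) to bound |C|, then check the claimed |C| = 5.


Plotkin bound M ≤ 12; given |C| = 5 ≤ bound (satisfied).

Check applicability: 2d = 24, n = 22.
2d − n = 2 > 0, so Plotkin applies.
Compute d/(2d−n) = 12/2 ≈ 6.0000.
⌊d/(2d−n)⌋ = 6.
Plotkin bound: M ≤ 2·6 = 12.
Given |C| = 5, check: satisfied.
This |C| is below the Plotkin bound.


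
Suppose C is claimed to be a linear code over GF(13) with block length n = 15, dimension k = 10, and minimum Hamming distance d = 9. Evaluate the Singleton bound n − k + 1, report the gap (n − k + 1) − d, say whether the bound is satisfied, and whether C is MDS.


Singleton RHS = n − k + 1 = 6, slack = -3, bound violated (no such code; not MDS).

Singleton bound: d ≤ n − k + 1.
Here n = 15, k = 10, so n − k + 1 = 6.
Given d = 9, check d ≤ 6: NO.
Slack = (n − k + 1) − d = -3.
The slack is negative: d = 9 exceeds n − k + 1 = 6 by 3, so the Singleton bound is violated and no linear [15, 10, 9]_13 code can exist. In particular it is not MDS (MDS requires d = n − k + 1 exactly).
Description: the claimed parameters are [15, 10, 9]_13; such a code would be impossible (violates the Singleton bound).


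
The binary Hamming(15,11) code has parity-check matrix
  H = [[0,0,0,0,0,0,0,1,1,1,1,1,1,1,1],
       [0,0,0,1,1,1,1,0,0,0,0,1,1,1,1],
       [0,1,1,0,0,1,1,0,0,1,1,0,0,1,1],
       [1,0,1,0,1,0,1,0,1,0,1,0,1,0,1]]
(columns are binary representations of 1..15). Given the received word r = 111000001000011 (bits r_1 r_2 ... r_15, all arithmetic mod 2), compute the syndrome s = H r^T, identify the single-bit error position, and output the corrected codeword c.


s = (1, 0, 0, 0)^T, error position = 8, corrected codeword c = 111000011000011

Compute s = H r^T mod 2 one row at a time:
  s_1 = 0 + 1 + 0 + 0 + 0 + 0 + 1 + 1 = 3 ≡ 1 (mod 2).
  s_2 = 0 + 0 + 0 + 0 + 0 + 0 + 1 + 1 = 2 ≡ 0 (mod 2).
  s_3 = 1 + 1 + 0 + 0 + 0 + 0 + 1 + 1 = 4 ≡ 0 (mod 2).
  s_4 = 1 + 1 + 0 + 0 + 1 + 0 + 0 + 1 = 4 ≡ 0 (mod 2).
s = (1, 0, 0, 0)^T — this equals column 8 of H (binary 1000), so error is at position 8.
Correct: flip bit 8 of r = 111000001000011 to get c = 111000011000011.


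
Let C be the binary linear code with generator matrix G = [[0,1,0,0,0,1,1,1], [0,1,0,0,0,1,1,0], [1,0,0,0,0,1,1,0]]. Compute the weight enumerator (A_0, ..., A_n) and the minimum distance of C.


Weight distribution: A_0 = 1, A_1 = 1, A_2 = 1, A_3 = 3, A_4 = 2. Minimum distance d = 1.

Enumerate all 2^3 = 8 messages m ∈ F_2^3.
For each, compute codeword c = mG in F_2^8, then tally its weight.
  m = 000 → c = 00000000, weight = 0.
  m = 100 → c = 01000111, weight = 4.
  m = 010 → c = 01000110, weight = 3.
  m = 110 → c = 00000001, weight = 1.
  m = 001 → c = 10000110, weight = 3.
  m = 101 → c = 11000001, weight = 3.
  m = 011 → c = 11000000, weight = 2.
  m = 111 → c = 10000111, weight = 4.
Tally weights:
  weight 0: 1 codewords.
  weight 1: 1 codewords.
  weight 2: 1 codewords.
  weight 3: 3 codewords.
  weight 4: 2 codewords.
Minimum distance d = smallest w > 0 with A_w > 0 = 1.
Sanity: Σ A_w = 8 = 2^3 = 8 ✓.


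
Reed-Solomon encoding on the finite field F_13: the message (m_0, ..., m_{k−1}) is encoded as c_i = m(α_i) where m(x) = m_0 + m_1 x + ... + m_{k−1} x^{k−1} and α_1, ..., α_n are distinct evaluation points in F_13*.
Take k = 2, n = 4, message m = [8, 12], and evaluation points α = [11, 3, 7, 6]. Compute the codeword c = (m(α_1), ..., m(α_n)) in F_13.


c = [10, 5, 1, 2]

Message polynomial: m(x) = 8 + 12·x (mod 13).
For each evaluation point α_i, compute m(α_i) mod 13:
  α_1 = 11: Horner steps 12 → 10, so m(11) = 10.
  α_2 = 3: Horner steps 12 → 5, so m(3) = 5.
  α_3 = 7: Horner steps 12 → 1, so m(7) = 1.
  α_4 = 6: Horner steps 12 → 2, so m(6) = 2.
Codeword c = [10, 5, 1, 2] ∈ F_13^4.


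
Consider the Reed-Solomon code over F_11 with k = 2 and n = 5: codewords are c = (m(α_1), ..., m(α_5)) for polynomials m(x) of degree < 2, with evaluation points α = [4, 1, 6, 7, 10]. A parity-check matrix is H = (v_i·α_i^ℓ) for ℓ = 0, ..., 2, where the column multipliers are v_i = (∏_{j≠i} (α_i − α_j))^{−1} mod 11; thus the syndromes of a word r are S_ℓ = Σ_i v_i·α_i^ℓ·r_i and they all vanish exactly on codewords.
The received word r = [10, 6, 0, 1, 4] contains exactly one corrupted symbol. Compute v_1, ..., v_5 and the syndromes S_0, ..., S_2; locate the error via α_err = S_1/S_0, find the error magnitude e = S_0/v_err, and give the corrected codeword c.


S = (6, 2, 8), error at position 1, error magnitude e = 1, c = [9, 6, 0, 1, 4].

Step 1: column multipliers v_i = (∏_{j≠i}(α_i − α_j))^{−1} mod 11.
  i = 1 (α = 4): (4−1)(4−6)(4−7)(4−10) = 3·(−2)·(−3)·(−6) = −108 ≡ 2, so v_1 = 2^{−1} = 6 (mod 11).
  i = 2 (α = 1): (1−4)(1−6)(1−7)(1−10) = (−3)·(−5)·(−6)·(−9) = 810 ≡ 7, so v_2 = 7^{−1} = 8 (mod 11).
  i = 3 (α = 6): (6−4)(6−1)(6−7)(6−10) = 2·5·(−1)·(−4) = 40 ≡ 7, so v_3 = 7^{−1} = 8 (mod 11).
  i = 4 (α = 7): (7−4)(7−1)(7−6)(7−10) = 3·6·1·(−3) = −54 ≡ 1, so v_4 = 1^{−1} = 1 (mod 11).
  i = 5 (α = 10): (10−4)(10−1)(10−6)(10−7) = 6·9·4·3 = 648 ≡ 10, so v_5 = 10^{−1} = 10 (mod 11).
  v = [6, 8, 8, 1, 10].
Step 2: syndromes of r = [10, 6, 0, 1, 4] (all sums mod 11).
  S_0 = Σ v_i r_i = 6·10 + 8·6 + 8·0 + 1·1 + 10·4 = 149 ≡ 6.
  S_1 = Σ v_i α_i r_i = 6·4·10 + 8·1·6 + 8·6·0 + 1·7·1 + 10·10·4 = 695 ≡ 2.
  α_i^2 mod 11 = [5, 1, 3, 5, 1].
  S_2 = Σ v_i α_i^2 r_i = 6·5·10 + 8·1·6 + 8·3·0 + 1·5·1 + 10·1·4 = 393 ≡ 8.
  S = (6, 2, 8) ≠ 0, so r is not a codeword (an error is present).
Step 3: locate the error. For a single error e at position i, S_ℓ = v_i·e·α_i^ℓ, so α_err = S_1/S_0.
  S_0^{−1} = 6^{−1} = 2 (mod 11), so α_err = 2·2 = 4 ≡ 4 = α_1. Error position i = 1.
  Consistency check: S_2/S_1 = 8·6 = 48 ≡ 4 = α_err ✓ (single-error assumption holds).
Step 4: error magnitude e = S_0/v_1 = S_0·∏_{j≠1}(α_1 − α_j) = 6·2 = 12 ≡ 1 (mod 11).
Step 5: correct position 1: c_1 = r_1 − e = 10 − 1 ≡ 9 (mod 11). Hence c = [9, 6, 0, 1, 4].
  Check: interpolating c through the α_i gives m(x) = 5 + 1·x (degree < 2) with m(α_i) = c_i for every i, so c is indeed a codeword.
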